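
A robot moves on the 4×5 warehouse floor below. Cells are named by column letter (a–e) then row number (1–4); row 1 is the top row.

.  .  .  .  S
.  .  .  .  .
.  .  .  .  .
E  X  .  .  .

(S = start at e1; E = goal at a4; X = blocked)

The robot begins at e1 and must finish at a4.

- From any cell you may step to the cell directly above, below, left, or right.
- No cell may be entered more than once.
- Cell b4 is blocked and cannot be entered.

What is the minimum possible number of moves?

7

The Manhattan distance from e1 to a4 is |1−4| + |5−1| = 7, so at least 7 moves are needed.
A route of 7 moves achieves this: e1 → e2 → e3 → d3 → c3 → b3 → a3 → a4.
Since 7 matches the lower bound, it is optimal.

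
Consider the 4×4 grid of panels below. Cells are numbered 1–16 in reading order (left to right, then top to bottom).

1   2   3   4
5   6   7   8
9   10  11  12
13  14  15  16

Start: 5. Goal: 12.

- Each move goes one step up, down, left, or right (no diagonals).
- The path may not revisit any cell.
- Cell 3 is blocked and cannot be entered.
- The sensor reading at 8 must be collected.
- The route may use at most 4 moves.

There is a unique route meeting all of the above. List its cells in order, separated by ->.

5 -> 6 -> 7 -> 8 -> 12

The 4-move cap with required stops at 8 leaves no slack for detours.
Route from 5: right 3 to 8, down 1 to 12 — 4 moves in all.
Check: all required cells visited; 4 ≤ 4 moves.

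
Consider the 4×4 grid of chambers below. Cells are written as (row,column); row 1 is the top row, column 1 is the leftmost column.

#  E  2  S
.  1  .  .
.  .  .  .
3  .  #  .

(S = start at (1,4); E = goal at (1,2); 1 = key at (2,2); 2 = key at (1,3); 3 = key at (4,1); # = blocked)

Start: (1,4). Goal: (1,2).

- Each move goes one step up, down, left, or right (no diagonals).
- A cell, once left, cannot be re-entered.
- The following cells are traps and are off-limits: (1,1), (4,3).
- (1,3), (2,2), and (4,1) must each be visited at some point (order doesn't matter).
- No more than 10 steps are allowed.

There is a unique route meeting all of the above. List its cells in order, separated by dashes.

Any route must reach (1,3), (2,2), and (4,1) and still end at (1,2) within 10 moves, so the order of the required stops is forced.
Route from (1,4): left to (1,3), 2× down (reaching (3,3)), left to (3,2), down to (4,2), left to (4,1), 2× up (reaching (2,1)), right to (2,2), up to (1,2) — 10 moves in all.
Check: all required cells visited; 10 ≤ 10 moves.

(1,4) - (1,3) - (2,3) - (3,3) - (3,2) - (4,2) - (4,1) - (3,1) - (2,1) - (2,2) - (1,2)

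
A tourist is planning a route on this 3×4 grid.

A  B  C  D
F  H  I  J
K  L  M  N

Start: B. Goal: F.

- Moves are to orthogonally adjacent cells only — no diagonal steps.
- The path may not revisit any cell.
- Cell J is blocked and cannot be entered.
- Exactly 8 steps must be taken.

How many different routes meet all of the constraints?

0

Need simple routes of exactly 8 moves from B to F (Manhattan distance 2, so 3 moves are spent on a detour and 3 undoing it).
No route satisfies every constraint, so the count is 0.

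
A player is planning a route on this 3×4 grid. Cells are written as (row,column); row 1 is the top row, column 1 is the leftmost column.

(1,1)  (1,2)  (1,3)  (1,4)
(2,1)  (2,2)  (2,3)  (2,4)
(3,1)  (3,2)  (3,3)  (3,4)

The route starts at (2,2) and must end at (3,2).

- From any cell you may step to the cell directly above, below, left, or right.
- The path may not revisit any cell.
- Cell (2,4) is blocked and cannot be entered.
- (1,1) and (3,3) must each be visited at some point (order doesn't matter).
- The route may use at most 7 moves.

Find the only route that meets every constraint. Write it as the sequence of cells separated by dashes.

(2,2) - (2,1) - (1,1) - (1,2) - (1,3) - (2,3) - (3,3) - (3,2)

The budget equals the shortest possible length, so every move has to be on a shortest route through the required cells.
Route from (2,2): left 1 to (2,1), up 1 to (1,1), right 2 to (1,3), down 2 to (3,3), left 1 to (3,2) — 7 moves in all.
Check: all required cells visited; 7 ≤ 7 moves.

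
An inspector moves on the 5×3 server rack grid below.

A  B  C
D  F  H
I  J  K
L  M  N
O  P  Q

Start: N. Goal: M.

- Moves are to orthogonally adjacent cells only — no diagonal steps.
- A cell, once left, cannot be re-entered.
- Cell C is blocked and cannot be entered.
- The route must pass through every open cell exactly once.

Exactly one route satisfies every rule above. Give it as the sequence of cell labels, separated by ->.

N -> Q -> P -> O -> L -> I -> D -> A -> B -> F -> H -> K -> J -> M

Need to visit all 14 open cells exactly once, starting at N and ending at M.
Cell Q has only two open neighbours (N and P), so the path must pass straight through it: one of those is the cell it's entered from and the other is where it exits.
Route from N: down to Q, 2× left (reaching O), 4× up (reaching A), right to B, down to F, right to H, down to K, left to J, down to M — 13 moves in all.
Check: all 14 open cells covered.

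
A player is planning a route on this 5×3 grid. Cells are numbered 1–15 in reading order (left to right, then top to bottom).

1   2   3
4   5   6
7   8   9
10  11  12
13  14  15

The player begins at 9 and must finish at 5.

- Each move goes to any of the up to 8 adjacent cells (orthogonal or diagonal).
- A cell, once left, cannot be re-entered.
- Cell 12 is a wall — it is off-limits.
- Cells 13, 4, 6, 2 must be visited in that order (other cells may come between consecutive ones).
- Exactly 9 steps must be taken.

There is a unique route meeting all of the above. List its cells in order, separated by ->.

9 -> 11 -> 13 -> 10 -> 7 -> 4 -> 8 -> 6 -> 2 -> 5

The waypoints must appear in the order 13, 4, 6, 2, with no cell reused.
Route from 9: down-left 2 to 13, up 3 to 4, down-right 1 to 8, up-right 1 to 6, up-left 1 to 2, down 1 to 5 — 9 moves in all.
Check: order respected (13 at step 2, 4 at step 5, 6 at step 7, 2 at step 8); 9 moves as required.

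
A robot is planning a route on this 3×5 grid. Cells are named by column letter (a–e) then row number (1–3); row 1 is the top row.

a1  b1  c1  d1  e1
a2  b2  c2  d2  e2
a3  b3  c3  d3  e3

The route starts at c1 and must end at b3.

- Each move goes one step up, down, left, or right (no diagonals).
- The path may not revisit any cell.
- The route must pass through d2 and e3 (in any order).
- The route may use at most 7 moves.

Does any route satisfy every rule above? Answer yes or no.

One route that works: c1 → c2 → d2 → e2 → e3 → d3 → c3 → b3.

yes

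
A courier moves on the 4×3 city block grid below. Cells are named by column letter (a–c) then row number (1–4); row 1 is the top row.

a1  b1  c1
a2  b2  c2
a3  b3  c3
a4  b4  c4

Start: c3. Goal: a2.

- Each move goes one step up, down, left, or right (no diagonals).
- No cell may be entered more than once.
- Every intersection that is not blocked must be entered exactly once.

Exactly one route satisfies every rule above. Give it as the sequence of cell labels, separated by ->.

c3 -> c4 -> b4 -> a4 -> a3 -> b3 -> b2 -> c2 -> c1 -> b1 -> a1 -> a2

Need to visit all 12 open cells exactly once, starting at c3 and ending at a2.
Route from c3: down to c4, 2× left (reaching a4), up to a3, right to b3, up to b2, right to c2, up to c1, 2× left (reaching a1), down to a2 — 11 moves in all.
Check: all 12 open cells covered.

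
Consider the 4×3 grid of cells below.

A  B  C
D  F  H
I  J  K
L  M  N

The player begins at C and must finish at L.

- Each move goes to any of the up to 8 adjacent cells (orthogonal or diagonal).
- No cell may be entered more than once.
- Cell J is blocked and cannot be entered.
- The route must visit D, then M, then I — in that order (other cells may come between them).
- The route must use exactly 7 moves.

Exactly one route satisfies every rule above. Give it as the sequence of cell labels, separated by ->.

The waypoints must appear in the order D, M, I, with no cell reused.
Route from C: left 1 to B, down-left 1 to D, right 1 to F, down-right 1 to K, down-left 1 to M, up-left 1 to I, down 1 to L — 7 moves in all.
Check: order respected (D at step 2, M at step 5, I at step 6); 7 moves as required.

C -> B -> D -> F -> K -> M -> I -> L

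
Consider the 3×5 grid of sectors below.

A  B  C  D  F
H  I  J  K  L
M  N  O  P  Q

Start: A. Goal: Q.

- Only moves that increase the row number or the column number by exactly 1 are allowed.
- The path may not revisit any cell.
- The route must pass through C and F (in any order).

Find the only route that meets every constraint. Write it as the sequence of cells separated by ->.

A -> B -> C -> D -> F -> L -> Q

Moves only go right or down, so the column and row indices never decrease.
Route from A: 4× right (reaching F), 2× down (reaching Q) — 6 moves in all.
Check: all required cells visited.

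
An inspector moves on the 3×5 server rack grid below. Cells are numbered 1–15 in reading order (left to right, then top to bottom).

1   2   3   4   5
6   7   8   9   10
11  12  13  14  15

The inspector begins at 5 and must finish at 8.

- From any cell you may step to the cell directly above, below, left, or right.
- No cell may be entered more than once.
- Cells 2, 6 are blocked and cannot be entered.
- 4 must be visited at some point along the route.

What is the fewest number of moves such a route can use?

3

Any route passes through 4 somewhere between 5 and 8. Summing Manhattan distances along the two legs (5 → 4 → 8) gives a lower bound of 1 + 2 = 3 moves.
A route of 3 moves achieves this: 5 → 4 → 9 → 8.
Since 3 matches the lower bound, it is optimal.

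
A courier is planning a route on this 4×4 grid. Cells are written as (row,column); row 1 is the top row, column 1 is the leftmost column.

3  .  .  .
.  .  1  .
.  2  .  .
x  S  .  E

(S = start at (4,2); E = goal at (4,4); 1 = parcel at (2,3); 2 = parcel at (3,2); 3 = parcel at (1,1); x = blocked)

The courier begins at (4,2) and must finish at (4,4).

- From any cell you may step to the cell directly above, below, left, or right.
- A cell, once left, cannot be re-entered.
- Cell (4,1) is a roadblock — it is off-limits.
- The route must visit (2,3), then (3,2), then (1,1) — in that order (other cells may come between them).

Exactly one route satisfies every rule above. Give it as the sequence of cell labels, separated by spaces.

The waypoints must appear in the order (2,3), (3,2), (1,1), with no cell reused.
Route from (4,2): right 1 to (4,3), up 2 to (2,3), left 1 to (2,2), down 1 to (3,2), left 1 to (3,1), up 2 to (1,1), right 3 to (1,4), down 3 to (4,4) — 14 moves in all.
Check: order respected (1 at step 3, 2 at step 5, 3 at step 8).

(4,2) (4,3) (3,3) (2,3) (2,2) (3,2) (3,1) (2,1) (1,1) (1,2) (1,3) (1,4) (2,4) (3,4) (4,4)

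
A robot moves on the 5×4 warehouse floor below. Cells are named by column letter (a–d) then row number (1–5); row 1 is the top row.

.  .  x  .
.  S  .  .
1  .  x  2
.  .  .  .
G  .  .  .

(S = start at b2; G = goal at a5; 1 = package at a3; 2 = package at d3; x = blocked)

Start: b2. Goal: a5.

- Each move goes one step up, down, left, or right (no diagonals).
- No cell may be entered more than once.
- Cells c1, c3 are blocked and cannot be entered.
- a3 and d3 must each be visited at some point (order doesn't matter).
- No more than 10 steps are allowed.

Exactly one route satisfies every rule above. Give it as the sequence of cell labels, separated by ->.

b2 -> c2 -> d2 -> d3 -> d4 -> c4 -> b4 -> b3 -> a3 -> a4 -> a5

The 10-move cap with required stops at a3, d3 leaves no slack for detours.
Route from b2: right 2 to d2, down 2 to d4, left 2 to b4, up 1 to b3, left 1 to a3, down 2 to a5 — 10 moves in all.
Check: all required cells visited; 10 ≤ 10 moves.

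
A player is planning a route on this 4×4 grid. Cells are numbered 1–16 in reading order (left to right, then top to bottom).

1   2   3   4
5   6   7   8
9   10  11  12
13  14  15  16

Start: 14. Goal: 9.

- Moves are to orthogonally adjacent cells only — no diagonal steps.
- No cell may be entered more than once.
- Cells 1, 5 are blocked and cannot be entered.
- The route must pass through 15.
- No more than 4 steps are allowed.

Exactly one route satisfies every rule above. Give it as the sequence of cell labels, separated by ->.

14 -> 15 -> 11 -> 10 -> 9

Any route must reach 15 and still end at 9 within 4 moves, so the order of the required stops is forced.
Route from 14: right 1 to 15, up 1 to 11, left 2 to 9 — 4 moves in all.
Check: all required cells visited; 4 ≤ 4 moves.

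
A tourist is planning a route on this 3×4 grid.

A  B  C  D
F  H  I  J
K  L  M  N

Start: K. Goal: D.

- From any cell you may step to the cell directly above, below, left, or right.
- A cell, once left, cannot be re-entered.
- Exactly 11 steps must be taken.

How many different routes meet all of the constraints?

Need simple routes of exactly 11 moves from K to D (Manhattan distance 5, so 3 moves are spent on a detour and 3 undoing it).
Enumerating: K F A B H L M N J I C D | K F A B C I H L M N J D | K L H F A B C I M N J D | K L M N J I H F A B C D.
That gives 4 routes.

4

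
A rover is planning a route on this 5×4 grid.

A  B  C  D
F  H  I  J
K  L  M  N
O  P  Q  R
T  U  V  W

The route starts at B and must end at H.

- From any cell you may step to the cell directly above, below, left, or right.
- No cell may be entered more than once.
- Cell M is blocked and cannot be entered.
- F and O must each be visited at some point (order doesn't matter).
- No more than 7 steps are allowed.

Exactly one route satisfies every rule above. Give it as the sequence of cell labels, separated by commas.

The budget equals the shortest possible length, so every move has to be on a shortest route through the required cells.
Route from B: left 1 to A, down 3 to O, right 1 to P, up 2 to H — 7 moves in all.
Check: all required cells visited; 7 ≤ 7 moves.

B, A, F, K, O, P, L, H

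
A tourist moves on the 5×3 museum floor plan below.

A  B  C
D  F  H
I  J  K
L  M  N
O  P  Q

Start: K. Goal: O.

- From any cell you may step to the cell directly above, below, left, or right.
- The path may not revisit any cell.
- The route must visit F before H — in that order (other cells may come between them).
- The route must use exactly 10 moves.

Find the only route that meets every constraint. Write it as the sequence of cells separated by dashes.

The waypoints must appear in the order F, H, with no cell reused.
Route from K: left to J, up to F, right to H, up to C, 2× left (reaching A), 4× down (reaching O) — 10 moves in all.
Check: order respected (F at step 2, H at step 3); 10 moves as required.

K - J - F - H - C - B - A - D - I - L - O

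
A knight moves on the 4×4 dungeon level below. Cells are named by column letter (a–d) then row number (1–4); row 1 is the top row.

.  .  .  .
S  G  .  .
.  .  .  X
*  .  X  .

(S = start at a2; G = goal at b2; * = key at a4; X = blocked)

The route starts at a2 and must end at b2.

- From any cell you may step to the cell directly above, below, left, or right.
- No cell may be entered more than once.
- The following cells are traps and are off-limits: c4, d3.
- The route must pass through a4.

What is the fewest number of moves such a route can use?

5

Any route passes through a4 somewhere between a2 and b2. Summing Manhattan distances along the two legs (a2 → a4 → b2) gives a lower bound of 2 + 3 = 5 moves.
A route of 5 moves achieves this: a2 → a3 → a4 → b4 → b3 → b2.
Since 5 matches the lower bound, it is optimal.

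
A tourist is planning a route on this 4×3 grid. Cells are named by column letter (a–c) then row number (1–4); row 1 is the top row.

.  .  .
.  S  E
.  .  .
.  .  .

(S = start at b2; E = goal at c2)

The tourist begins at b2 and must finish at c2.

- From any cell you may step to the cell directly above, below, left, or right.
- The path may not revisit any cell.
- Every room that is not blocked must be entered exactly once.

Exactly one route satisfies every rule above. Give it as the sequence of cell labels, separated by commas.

b2, b3, c3, c4, b4, a4, a3, a2, a1, b1, c1, c2

Need to visit all 12 open cells exactly once, starting at b2 and ending at c2.
Cell a1 has only two open neighbours (a2 and b1), so the path must pass straight through it: one of those is the cell it's entered from and the other is where it exits.
Route from b2: down 1 to b3, right 1 to c3, down 1 to c4, left 2 to a4, up 3 to a1, right 2 to c1, down 1 to c2 — 11 moves in all.
Check: all 12 open cells covered.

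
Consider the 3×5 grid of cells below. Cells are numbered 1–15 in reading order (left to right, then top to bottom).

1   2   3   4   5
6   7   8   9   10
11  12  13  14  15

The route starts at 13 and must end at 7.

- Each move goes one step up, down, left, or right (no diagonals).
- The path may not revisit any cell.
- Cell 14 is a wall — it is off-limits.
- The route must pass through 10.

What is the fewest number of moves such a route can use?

Any route passes through 10 somewhere between 13 and 7. Summing Manhattan distances along the two legs (13 → 10 → 7) gives a lower bound of 3 + 3 = 6 moves.
The shortest route satisfying every rule uses 8 moves: 13 → 8 → 9 → 10 → 5 → 4 → 3 → 2 → 7.
The bound of 6 isn't tight here; checking systematically, no route of length 6 through 7 satisfies every constraint, so 8 is the minimum.

8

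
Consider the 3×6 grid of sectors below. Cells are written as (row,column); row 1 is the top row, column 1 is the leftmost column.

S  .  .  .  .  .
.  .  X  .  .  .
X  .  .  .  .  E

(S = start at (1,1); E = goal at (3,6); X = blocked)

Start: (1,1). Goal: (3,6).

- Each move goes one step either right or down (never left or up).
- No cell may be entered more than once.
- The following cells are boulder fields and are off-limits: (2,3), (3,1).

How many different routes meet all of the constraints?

8

A right/down-only route from (1,1) to (3,6) makes exactly 2 down-moves and 5 right-moves in some order.
With no other constraints that would be C(7,2) = 21 routes.
Subtract routes through each blocked cell (inclusion–exclusion for overlaps): − through (2,3): 12 − through (3,1): 1 → 8.
That gives 8 routes.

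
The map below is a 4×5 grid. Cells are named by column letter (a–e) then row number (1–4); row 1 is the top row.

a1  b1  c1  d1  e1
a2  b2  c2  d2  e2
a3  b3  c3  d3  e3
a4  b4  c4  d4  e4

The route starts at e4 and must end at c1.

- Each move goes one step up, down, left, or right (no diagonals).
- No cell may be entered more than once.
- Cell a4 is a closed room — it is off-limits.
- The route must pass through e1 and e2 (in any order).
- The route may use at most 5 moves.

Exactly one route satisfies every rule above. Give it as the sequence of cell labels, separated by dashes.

e4 - e3 - e2 - e1 - d1 - c1

The budget equals the shortest possible length, so every move has to be on a shortest route through the required cells.
Route from e4: up 3 to e1, left 2 to c1 — 5 moves in all.
Check: all required cells visited; 5 ≤ 5 moves.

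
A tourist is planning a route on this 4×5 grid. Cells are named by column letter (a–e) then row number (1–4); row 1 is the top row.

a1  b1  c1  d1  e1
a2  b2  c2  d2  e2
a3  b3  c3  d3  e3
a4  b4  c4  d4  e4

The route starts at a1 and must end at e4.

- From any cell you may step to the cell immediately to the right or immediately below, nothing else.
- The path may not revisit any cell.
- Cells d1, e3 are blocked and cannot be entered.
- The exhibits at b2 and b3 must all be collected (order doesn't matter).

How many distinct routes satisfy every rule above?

A right/down-only route from a1 to e4 makes exactly 3 down-moves and 4 right-moves in some order.
With no other constraints that would be C(7,3) = 35 routes.
A monotone route can only reach the required cells in the order b2, b3, so split there and multiply the segment counts (each segment already excludes blocked cells): a1→b2: 2; b2→b3: 1; b3→e4: 3; product = 6.
That gives 6 routes.

6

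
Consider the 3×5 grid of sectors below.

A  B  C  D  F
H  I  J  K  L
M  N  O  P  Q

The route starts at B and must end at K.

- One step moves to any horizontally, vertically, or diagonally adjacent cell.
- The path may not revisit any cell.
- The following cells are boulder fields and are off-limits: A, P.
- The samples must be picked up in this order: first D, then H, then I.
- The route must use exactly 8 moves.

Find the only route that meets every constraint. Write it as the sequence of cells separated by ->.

The waypoints must appear in the order D, H, I, with no cell reused.
Route from B: right 2 to D, down-left 2 to N, up-left 1 to H, right 1 to I, down-right 1 to O, up-right 1 to K — 8 moves in all.
Check: order respected (D at step 2, H at step 5, I at step 6); 8 moves as required.

B -> C -> D -> J -> N -> H -> I -> O -> K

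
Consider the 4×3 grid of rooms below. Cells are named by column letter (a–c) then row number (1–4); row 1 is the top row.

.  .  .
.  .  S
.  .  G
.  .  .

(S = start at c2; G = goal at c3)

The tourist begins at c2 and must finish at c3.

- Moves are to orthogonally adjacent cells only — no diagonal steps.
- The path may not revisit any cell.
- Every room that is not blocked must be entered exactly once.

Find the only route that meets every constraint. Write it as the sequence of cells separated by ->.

c2 -> c1 -> b1 -> a1 -> a2 -> b2 -> b3 -> a3 -> a4 -> b4 -> c4 -> c3

Need to visit all 12 open cells exactly once, starting at c2 and ending at c3.
Cell c4 has only two open neighbours (c3 and b4), so the path must pass straight through it: one of those is the cell it's entered from and the other is where it exits.
Route from c2: up 1 to c1, left 2 to a1, down 1 to a2, right 1 to b2, down 1 to b3, left 1 to a3, down 1 to a4, right 2 to c4, up 1 to c3 — 11 moves in all.
Check: all 12 open cells covered.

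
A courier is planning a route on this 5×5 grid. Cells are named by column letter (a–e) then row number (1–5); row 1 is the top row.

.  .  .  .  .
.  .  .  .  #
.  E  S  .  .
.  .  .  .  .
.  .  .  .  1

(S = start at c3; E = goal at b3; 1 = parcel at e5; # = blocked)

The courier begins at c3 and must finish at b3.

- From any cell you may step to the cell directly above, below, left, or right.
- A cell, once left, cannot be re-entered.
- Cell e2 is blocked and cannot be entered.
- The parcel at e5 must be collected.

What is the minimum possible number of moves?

9

Any route passes through e5 somewhere between c3 and b3. Summing Manhattan distances along the two legs (c3 → e5 → b3) gives a lower bound of 4 + 5 = 9 moves.
A route of 9 moves achieves this: c3 → c4 → d4 → e4 → e5 → d5 → c5 → b5 → b4 → b3.
Since 9 matches the lower bound, it is optimal.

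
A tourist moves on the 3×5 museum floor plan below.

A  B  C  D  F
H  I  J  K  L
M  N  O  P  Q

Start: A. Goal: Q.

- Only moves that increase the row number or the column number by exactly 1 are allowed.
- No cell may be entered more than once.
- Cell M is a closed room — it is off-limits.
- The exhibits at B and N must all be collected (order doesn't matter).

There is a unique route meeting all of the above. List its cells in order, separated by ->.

A -> B -> I -> N -> O -> P -> Q

Moves only go right or down, so the column and row indices never decrease.
Route from A: right to B, 2× down (reaching N), 3× right (reaching Q) — 6 moves in all.
Check: all required cells visited.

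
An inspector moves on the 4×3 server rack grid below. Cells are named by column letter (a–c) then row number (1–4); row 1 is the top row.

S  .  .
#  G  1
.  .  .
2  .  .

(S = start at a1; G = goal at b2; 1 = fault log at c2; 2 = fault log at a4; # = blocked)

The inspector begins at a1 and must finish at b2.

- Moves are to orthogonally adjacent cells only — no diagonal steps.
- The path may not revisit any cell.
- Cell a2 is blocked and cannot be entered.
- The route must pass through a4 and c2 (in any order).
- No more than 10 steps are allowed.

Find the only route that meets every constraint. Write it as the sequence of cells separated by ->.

Any route must reach a4 and c2 and still end at b2 within 10 moves, so the order of the required stops is forced.
Route from a1: right 2 to c1, down 3 to c4, left 2 to a4, up 1 to a3, right 1 to b3, up 1 to b2 — 10 moves in all.
Check: all required cells visited; 10 ≤ 10 moves.

a1 -> b1 -> c1 -> c2 -> c3 -> c4 -> b4 -> a4 -> a3 -> b3 -> b2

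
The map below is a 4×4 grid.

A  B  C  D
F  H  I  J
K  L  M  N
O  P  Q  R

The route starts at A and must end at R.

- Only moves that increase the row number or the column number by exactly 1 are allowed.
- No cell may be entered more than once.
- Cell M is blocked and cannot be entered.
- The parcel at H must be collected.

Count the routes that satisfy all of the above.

A right/down-only route from A to R makes exactly 3 down-moves and 3 right-moves in some order.
With no other constraints that would be C(6,3) = 20 routes.
Split at H and multiply the segment counts (each segment already excludes blocked cells): A→H: 2; H→R: 2; product = 4.
That gives 4 routes.

4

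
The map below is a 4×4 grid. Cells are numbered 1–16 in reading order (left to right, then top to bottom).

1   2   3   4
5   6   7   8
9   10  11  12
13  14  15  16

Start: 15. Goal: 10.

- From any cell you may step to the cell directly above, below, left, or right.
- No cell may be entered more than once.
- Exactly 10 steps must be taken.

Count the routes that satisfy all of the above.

36

Need simple routes of exactly 10 moves from 15 to 10 (Manhattan distance 2, so 4 moves are spent on a detour and 4 undoing it).
Branch systematically from the start, pruning whenever the remaining move budget drops below the Manhattan distance to 10 or differs from it in parity. Grouping the completions by first move — via 11: 15; via 14: 5; via 16: 16 — and summing: 15 + 5 + 16 = 36.
That gives 36 routes.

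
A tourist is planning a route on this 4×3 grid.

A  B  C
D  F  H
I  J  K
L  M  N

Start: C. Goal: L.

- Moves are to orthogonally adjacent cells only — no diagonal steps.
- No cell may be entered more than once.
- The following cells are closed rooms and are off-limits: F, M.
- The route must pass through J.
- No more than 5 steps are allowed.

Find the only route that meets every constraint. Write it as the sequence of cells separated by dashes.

The budget equals the shortest possible length, so every move has to be on a shortest route through the required cells.
Route from C: 2× down (reaching K), 2× left (reaching I), down to L — 5 moves in all.
Check: all required cells visited; 5 ≤ 5 moves.

C - H - K - J - I - L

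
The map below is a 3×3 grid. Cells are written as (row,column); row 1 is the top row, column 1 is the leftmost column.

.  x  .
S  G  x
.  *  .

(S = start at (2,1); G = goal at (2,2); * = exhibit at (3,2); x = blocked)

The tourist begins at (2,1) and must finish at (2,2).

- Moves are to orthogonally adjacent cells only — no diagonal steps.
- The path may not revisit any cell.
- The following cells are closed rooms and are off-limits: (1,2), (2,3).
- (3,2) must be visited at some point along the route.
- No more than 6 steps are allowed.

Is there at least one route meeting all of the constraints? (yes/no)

One route that works: (2,1) → (3,1) → (3,2) → (2,2).

yes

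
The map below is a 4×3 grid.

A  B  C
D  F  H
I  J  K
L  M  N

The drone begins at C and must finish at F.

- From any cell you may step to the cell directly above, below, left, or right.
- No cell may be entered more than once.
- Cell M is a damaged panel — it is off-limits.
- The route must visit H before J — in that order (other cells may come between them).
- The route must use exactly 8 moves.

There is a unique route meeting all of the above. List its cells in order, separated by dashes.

The waypoints must appear in the order H, J, with no cell reused.
Route from C: 2× down (reaching K), 2× left (reaching I), 2× up (reaching A), right to B, down to F — 8 moves in all.
Check: order respected (H at step 1, J at step 3); 8 moves as required.

C - H - K - J - I - D - A - B - F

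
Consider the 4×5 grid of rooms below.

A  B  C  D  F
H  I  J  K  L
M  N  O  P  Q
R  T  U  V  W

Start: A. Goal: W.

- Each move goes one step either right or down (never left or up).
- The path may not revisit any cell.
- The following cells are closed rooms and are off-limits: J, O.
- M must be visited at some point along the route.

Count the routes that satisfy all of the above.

A right/down-only route from A to W makes exactly 3 down-moves and 4 right-moves in some order.
With no other constraints that would be C(7,3) = 35 routes.
Split at M and multiply the segment counts (each segment already excludes blocked cells): A→M: 1; M→W: 2; product = 2.
That gives 2 routes.

2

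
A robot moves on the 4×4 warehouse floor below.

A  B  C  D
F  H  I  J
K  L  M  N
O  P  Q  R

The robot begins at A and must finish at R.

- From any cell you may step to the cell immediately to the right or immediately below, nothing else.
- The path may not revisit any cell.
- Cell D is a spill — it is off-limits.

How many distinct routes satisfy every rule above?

A right/down-only route from A to R makes exactly 3 down-moves and 3 right-moves in some order.
With no other constraints that would be C(6,3) = 20 routes.
Subtract routes through each blocked cell (inclusion–exclusion for overlaps): − through D: 1 → 19.
That gives 19 routes.

19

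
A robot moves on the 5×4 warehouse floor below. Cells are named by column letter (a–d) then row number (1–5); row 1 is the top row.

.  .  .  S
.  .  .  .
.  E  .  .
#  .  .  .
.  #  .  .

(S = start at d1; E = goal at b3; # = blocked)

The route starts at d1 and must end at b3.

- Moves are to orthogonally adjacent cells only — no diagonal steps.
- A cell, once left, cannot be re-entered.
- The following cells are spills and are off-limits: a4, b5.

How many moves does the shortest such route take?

The Manhattan distance from d1 to b3 is |1−3| + |4−2| = 4, so at least 4 moves are needed.
A route of 4 moves achieves this: d1 → d2 → d3 → c3 → b3.
Since 4 matches the lower bound, it is optimal.

4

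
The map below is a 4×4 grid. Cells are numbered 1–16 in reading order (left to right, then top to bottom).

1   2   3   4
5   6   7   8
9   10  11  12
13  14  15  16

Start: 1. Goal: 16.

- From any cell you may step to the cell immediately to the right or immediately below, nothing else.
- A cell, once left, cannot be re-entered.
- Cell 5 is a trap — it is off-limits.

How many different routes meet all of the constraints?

A right/down-only route from 1 to 16 makes exactly 3 down-moves and 3 right-moves in some order.
With no other constraints that would be C(6,3) = 20 routes.
Subtract routes through each blocked cell (inclusion–exclusion for overlaps): − through 5: 10 → 10.
That gives 10 routes.

10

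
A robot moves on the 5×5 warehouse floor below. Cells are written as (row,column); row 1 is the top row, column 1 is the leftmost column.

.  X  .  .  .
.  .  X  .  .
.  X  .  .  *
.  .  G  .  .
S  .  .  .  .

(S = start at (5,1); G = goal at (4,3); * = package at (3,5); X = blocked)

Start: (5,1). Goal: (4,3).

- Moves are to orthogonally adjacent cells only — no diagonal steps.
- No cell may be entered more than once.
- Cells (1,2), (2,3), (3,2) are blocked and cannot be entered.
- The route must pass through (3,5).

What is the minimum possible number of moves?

9

Any route passes through (3,5) somewhere between (5,1) and (4,3). Summing Manhattan distances along the two legs ((5,1) → (3,5) → (4,3)) gives a lower bound of 6 + 3 = 9 moves.
A route of 9 moves achieves this: (5,1) → (5,2) → (5,3) → (5,4) → (4,4) → (4,5) → (3,5) → (3,4) → (3,3) → (4,3).
Since 9 matches the lower bound, it is optimal.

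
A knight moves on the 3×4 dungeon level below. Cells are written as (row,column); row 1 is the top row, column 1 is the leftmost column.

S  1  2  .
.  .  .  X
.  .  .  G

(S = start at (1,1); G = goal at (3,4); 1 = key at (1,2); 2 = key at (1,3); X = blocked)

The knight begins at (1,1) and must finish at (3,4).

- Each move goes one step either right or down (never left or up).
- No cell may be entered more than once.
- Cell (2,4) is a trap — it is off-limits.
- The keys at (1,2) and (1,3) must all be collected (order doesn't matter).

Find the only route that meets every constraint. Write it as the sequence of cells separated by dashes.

Moves only go right or down, so the column and row indices never decrease.
Route from (1,1): 2× right (reaching (1,3)), 2× down (reaching (3,3)), right to (3,4) — 5 moves in all.
Check: all required cells visited.

(1,1) - (1,2) - (1,3) - (2,3) - (3,3) - (3,4)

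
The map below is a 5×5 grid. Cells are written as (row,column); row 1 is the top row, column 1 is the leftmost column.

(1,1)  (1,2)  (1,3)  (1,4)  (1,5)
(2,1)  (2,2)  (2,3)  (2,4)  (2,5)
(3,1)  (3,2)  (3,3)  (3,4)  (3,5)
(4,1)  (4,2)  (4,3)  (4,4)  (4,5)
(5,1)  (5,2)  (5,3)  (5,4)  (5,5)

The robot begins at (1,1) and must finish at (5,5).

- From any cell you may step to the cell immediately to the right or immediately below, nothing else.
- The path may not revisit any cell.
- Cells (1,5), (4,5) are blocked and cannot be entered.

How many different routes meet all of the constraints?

A right/down-only route from (1,1) to (5,5) makes exactly 4 down-moves and 4 right-moves in some order.
With no other constraints that would be C(8,4) = 70 routes.
Subtract routes through each blocked cell (inclusion–exclusion for overlaps): − through (1,5): 1 − through (4,5): 35 + through (1,5)&(4,5): 1 → 35.
That gives 35 routes.

35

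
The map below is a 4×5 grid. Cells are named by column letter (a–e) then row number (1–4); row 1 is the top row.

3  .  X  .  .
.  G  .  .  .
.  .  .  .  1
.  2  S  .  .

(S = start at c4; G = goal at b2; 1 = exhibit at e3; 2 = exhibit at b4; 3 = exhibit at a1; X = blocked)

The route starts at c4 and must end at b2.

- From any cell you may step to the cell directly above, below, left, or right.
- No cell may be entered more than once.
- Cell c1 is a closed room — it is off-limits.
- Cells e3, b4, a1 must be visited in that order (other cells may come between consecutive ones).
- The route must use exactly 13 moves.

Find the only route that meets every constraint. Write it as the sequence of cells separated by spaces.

The waypoints must appear in the order e3, b4, a1, with no cell reused.
Route from c4: right 2 to e4, up 1 to e3, left 3 to b3, down 1 to b4, left 1 to a4, up 3 to a1, right 1 to b1, down 1 to b2 — 13 moves in all.
Check: order respected (1 at step 3, 2 at step 7, 3 at step 11); 13 moves as required.

c4 d4 e4 e3 d3 c3 b3 b4 a4 a3 a2 a1 b1 b2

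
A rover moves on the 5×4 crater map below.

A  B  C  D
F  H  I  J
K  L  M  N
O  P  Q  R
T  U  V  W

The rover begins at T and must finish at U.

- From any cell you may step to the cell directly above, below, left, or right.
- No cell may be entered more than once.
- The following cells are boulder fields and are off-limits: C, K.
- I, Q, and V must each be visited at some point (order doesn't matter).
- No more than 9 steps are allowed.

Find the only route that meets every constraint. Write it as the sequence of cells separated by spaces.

Any route must reach I, Q, and V and still end at U within 9 moves, so the order of the required stops is forced.
Route from T: up 1 to O, right 1 to P, up 2 to H, right 1 to I, down 3 to V, left 1 to U — 9 moves in all.
Check: all required cells visited; 9 ≤ 9 moves.

T O P L H I M Q V U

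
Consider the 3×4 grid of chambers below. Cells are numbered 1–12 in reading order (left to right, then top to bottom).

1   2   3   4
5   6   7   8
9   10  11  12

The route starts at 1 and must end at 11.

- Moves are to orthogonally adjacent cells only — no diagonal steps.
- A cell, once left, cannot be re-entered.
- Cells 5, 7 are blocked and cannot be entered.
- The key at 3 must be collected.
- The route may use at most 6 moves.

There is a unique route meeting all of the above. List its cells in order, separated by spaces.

The 6-move cap with required stops at 3 leaves no slack for detours.
Route from 1: 3× right (reaching 4), 2× down (reaching 12), left to 11 — 6 moves in all.
Check: all required cells visited; 6 ≤ 6 moves.

1 2 3 4 8 12 11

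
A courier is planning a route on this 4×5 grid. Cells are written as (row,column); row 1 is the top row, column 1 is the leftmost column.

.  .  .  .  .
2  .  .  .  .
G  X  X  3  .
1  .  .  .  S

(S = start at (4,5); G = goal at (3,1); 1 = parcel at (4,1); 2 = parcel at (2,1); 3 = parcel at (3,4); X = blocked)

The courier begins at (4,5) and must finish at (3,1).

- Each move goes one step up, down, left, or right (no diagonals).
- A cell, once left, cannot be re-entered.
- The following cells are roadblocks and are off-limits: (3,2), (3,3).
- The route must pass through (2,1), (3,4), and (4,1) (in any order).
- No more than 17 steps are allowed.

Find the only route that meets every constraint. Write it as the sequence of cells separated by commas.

The budget equals the shortest possible length, so every move has to be on a shortest route through the required cells.
Route from (4,5): up 3 to (1,5), left 4 to (1,1), down 1 to (2,1), right 3 to (2,4), down 2 to (4,4), left 3 to (4,1), up 1 to (3,1) — 17 moves in all.
Check: all required cells visited; 17 ≤ 17 moves.

(4,5), (3,5), (2,5), (1,5), (1,4), (1,3), (1,2), (1,1), (2,1), (2,2), (2,3), (2,4), (3,4), (4,4), (4,3), (4,2), (4,1), (3,1)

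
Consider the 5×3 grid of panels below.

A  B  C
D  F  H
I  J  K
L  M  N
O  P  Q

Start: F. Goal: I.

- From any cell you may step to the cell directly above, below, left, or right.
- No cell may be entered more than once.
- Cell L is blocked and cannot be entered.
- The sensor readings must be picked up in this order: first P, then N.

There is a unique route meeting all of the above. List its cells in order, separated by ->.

The waypoints must appear in the order P, N, with no cell reused.
Route from F: 3× down (reaching P), right to Q, 4× up (reaching C), 2× left (reaching A), 2× down (reaching I) — 12 moves in all.
Check: order respected (P at step 3, N at step 5).

F -> J -> M -> P -> Q -> N -> K -> H -> C -> B -> A -> D -> I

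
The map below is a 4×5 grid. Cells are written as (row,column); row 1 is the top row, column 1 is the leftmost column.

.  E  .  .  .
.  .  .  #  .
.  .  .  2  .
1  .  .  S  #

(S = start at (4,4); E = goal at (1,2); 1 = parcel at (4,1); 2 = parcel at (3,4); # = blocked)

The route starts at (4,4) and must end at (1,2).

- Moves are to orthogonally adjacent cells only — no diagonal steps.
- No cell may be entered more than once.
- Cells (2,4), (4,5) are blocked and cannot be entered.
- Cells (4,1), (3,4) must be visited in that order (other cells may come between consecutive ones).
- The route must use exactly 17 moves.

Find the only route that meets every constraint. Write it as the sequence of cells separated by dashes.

The waypoints must appear in the order (4,1), (3,4), with no cell reused.
Route from (4,4): 3× left (reaching (4,1)), up to (3,1), 4× right (reaching (3,5)), 2× up (reaching (1,5)), 2× left (reaching (1,3)), down to (2,3), 2× left (reaching (2,1)), up to (1,1), right to (1,2) — 17 moves in all.
Check: order respected (1 at step 3, 2 at step 7); 17 moves as required.

(4,4) - (4,3) - (4,2) - (4,1) - (3,1) - (3,2) - (3,3) - (3,4) - (3,5) - (2,5) - (1,5) - (1,4) - (1,3) - (2,3) - (2,2) - (2,1) - (1,1) - (1,2)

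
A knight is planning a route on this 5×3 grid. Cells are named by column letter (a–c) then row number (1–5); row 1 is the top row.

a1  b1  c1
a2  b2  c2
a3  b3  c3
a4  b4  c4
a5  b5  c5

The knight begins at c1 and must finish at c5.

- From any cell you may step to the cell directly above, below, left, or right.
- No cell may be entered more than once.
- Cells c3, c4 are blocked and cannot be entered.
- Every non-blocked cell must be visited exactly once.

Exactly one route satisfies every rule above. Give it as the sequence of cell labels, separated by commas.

Need to visit all 13 open cells exactly once, starting at c1 and ending at c5.
Cell a1 has only two open neighbours (a2 and b1), so the path must pass straight through it: one of those is the cell it's entered from and the other is where it exits.
Route from c1: down to c2, left to b2, up to b1, left to a1, 2× down (reaching a3), right to b3, down to b4, left to a4, down to a5, 2× right (reaching c5) — 12 moves in all.
Check: all 13 open cells covered.

c1, c2, b2, b1, a1, a2, a3, b3, b4, a4, a5, b5, c5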